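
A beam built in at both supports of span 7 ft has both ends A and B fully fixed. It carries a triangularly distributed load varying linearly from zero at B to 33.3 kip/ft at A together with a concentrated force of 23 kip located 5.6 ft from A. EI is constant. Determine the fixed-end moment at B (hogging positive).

M_B = 75 kip·ft

Release both end moments; the primary structure is a simply-supported span AB with redundants M_A and M_B.
Simple-span end rotations at A and B under the given loads:
  at A: triangular load, peak 33.3: w₀L³/(45EI) = 253.8/EI
  at B: triangular load, peak 33.3: 7w₀L³/(360EI) = 222.1/EI
  at A: point load 23 at a = 5.6: Pab(L + b)/(6LEI) = 36.06/EI
  at B: point load 23 at a = 5.6: Pab(L + a)/(6LEI) = 54.1/EI
  θ_A0 = 289.9/EI,  θ_B0 = 276.2/EI
Flexibility coefficients: a unit moment at one end gives L/(3EI) there and L/(6EI) at the far end, so f₁₁ = f₂₂ = 2.333/EI and f₁₂ = f₂₁ = 1.167/EI.
Compatibility — zero rotation at each built-in end:
  2.333 M_A + 1.167 M_B = 289.9
  1.167 M_A + 2.333 M_B = 276.2
Solving the pair gives M_A = 86.74 kip·ft and M_B = 75 kip·ft (hogging).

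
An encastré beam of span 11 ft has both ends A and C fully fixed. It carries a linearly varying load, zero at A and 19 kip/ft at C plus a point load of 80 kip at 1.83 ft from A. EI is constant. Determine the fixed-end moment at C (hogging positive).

M_C = 135.3 kip·ft

Take the two fixed-end moments M_A, M_C as redundants; the released structure is the simple span AC.
On the primary (simply-supported) span, the end slopes from the loading are:
  at A: triangular load, peak 19: 7w₀L³/(360EI) = 491.7/EI
  at C: triangular load, peak 19: w₀L³/(45EI) = 562/EI
  at A: point load 80 at a = 1.83: Pab(L + b)/(6LEI) = 410.3/EI
  at C: point load 80 at a = 1.83: Pab(L + a)/(6LEI) = 261/EI
  θ_A0 = 902/EI,  θ_C0 = 822.9/EI
Flexibility coefficients: a unit moment at one end gives L/(3EI) there and L/(6EI) at the far end, so f₁₁ = f₂₂ = 3.667/EI and f₁₂ = f₂₁ = 1.833/EI.
Compatibility — zero rotation at each built-in end:
  3.667 M_A + 1.833 M_C = 902
  1.833 M_A + 3.667 M_C = 822.9
Solving the pair gives M_A = 178.4 kip·ft and M_C = 135.3 kip·ft (hogging).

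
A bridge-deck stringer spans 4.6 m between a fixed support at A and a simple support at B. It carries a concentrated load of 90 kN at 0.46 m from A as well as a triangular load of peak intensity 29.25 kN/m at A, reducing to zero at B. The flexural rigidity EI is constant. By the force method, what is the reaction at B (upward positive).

Release the roller at B. Primary structure: cantilever fixed at A.
Downward deflection at the released point B due to the loads:
  point load 90 at a = 0.46: Pa²(3L − a)/(6EI) = 42.34/EI
  triangular load, peak 29.25 at the fixed end: w₀L⁴/(30EI) = 436.6/EI
  δ_0 = 478.9/EI
Flexibility coefficient — unit upward force at B: δ_{BB} = L³/(3EI) = 32.45/EI.
The prop prevents deflection at B: R_B = δ_0/δ_{BB} = 478.9/32.45 = 14.76 kN.

R_B = 14.76 kN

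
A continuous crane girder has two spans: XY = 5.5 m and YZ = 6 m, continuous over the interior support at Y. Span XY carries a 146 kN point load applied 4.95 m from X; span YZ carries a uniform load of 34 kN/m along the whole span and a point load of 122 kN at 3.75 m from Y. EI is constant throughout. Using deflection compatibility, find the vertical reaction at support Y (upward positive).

Insert a hinge at Y; M_Y is the redundant, and each span becomes simply supported.
End slopes at the hinge Y, treating each span as simply supported:
  span XY: point load 146 at a = 4.95: Pab(L + a)/(6LEI) = 125.9/EI
  span YZ: UDL 34: wL³/(24EI) = 306/EI
  span YZ: point load 122 at a = 3.75: Pab(L + b)/(6LEI) = 235.9/EI
  relative rotation θ_0 = (125.9 + 541.9)/EI = 667.8/EI
A unit hogging moment at Y produces rotation L₁/(3EI) + L₂/(3EI) = 3.833/EI.
Slope continuity at Y: θ_0 = M_Y·3.833/EI, so M_Y = 667.8/3.833 = 174.2 kN·m (hogging).
Span XY, ΣM about X with M_Y applied at Y: R_Y^{XY}·5.5 = 722.7 + 174.2, so R_Y^{XY} = 163.1 kN and R_X = 146 − 163.1 = -17.07 kN.
Span YZ, ΣM about Z: R_Y^{YZ}·6 = 886.5 + 174.2, so R_Y^{YZ} = 176.8 kN and R_Z = 326 − 176.8 = 149.2 kN.
R_Y = 163.1 + 176.8 = 339.9 kN.

R_Y = 339.9 kN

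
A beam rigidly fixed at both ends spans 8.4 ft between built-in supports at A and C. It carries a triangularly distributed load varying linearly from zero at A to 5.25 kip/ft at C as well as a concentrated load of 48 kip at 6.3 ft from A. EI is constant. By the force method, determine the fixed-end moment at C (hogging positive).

M_C = 75.22 kip·ft

Take the two fixed-end moments M_A, M_C as redundants; the released structure is the simple span AC.
End rotations of the released simple span under the applied load (×1/EI):
  at A: triangular load, peak 5.25: 7w₀L³/(360EI) = 60.51/EI
  at C: triangular load, peak 5.25: w₀L³/(45EI) = 69.15/EI
  at A: point load 48 at a = 6.3: Pab(L + b)/(6LEI) = 132.3/EI
  at C: point load 48 at a = 6.3: Pab(L + a)/(6LEI) = 185.2/EI
  θ_A0 = 192.8/EI,  θ_C0 = 254.4/EI
Flexibility coefficients: a unit moment at one end gives L/(3EI) there and L/(6EI) at the far end, so f₁₁ = f₂₂ = 2.8/EI and f₁₂ = f₂₁ = 1.4/EI.
Compatibility — zero rotation at each built-in end:
  2.8 M_A + 1.4 M_C = 192.8
  1.4 M_A + 2.8 M_C = 254.4
Solving the pair gives M_A = 31.25 kip·ft and M_C = 75.22 kip·ft (hogging).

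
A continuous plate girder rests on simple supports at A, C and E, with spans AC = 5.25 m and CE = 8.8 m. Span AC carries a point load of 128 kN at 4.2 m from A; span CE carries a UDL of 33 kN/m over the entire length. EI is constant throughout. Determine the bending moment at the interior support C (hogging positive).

M_C = 236.2 kN·m

Release continuity at C by inserting a hinge; the redundant is the internal moment M_C. The primary structure is two simply-supported spans AC and CE.
End slopes at the hinge C, treating each span as simply supported:
  span AC: point load 128 at a = 4.2: Pab(L + a)/(6LEI) = 169.3/EI
  span CE: UDL 33: wL³/(24EI) = 937/EI
  relative rotation θ_0 = (169.3 + 937)/EI = 1106/EI
A unit hogging moment at C produces rotation L₁/(3EI) + L₂/(3EI) = 4.683/EI.
Compatibility: M_C·(L₁+L₂)/(3EI) = θ_0, giving M_C = 236.2 kN·m (hogging).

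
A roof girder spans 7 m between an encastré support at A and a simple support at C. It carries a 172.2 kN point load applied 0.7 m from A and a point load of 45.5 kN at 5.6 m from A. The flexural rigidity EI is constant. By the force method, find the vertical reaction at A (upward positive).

Remove the prop at C; the released (primary) structure is a cantilever built in at A.
Deflection at C on the released cantilever, summing each load's contribution:
  point load 172.2 at a = 0.7: Pa²(3L − a)/(6EI) = 285.5/EI
  point load 45.5 at a = 5.6: Pa²(3L − a)/(6EI) = 3662/EI
  δ_0 = 3948/EI
Flexibility coefficient — unit upward force at C: δ_{CC} = L³/(3EI) = 114.3/EI.
Compatibility at C: δ_0 − R_C·δ_{CC} = 0, so R_C = 3948/114.3 = 34.53 kN.
Vertical equilibrium: R_A = ΣP − R_C = 217.7 − 34.53 = 183.2 kN.

R_A = 183.2 kN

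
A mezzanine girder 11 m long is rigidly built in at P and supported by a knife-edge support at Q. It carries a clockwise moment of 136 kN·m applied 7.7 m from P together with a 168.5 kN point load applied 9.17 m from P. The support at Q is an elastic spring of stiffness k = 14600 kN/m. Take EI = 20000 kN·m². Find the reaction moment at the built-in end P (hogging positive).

Take the reaction at Q as the redundant and release it; the primary structure is a cantilever fixed at P.
Free-end deflection of the primary structure under the applied loading (downward +):
  clockwise couple 136 at a = 7.7: M₀a(2L − a)/(2EI) = 7487/EI
  point load 168.5 at a = 9.17: Pa²(3L − a)/(6EI) = 56274/EI
  δ_0 = 63762/EI
Flexibility coefficient — unit upward force at Q: δ_{QQ} = L³/(3EI) = 443.7/EI.
With EI = 20000 kN·m²: δ_0 = 3.1881 m and δ_{QQ} = 0.022183 m/kN.
Compatibility — the spring shortens by R_Q/k under the reaction it provides: δ_0 − R_Q·δ_{QQ} = R_Q/k. With 1/k = 0.000068 m/kN, R_Q = δ_0 / (δ_{QQ} + 1/k) = 3.1881 / (0.022183 + 0.000068) = 143.3 kN.
Moment equilibrium about P: M_P = Σ(load moments about P) − R_Q·L = 1681 − 143.3×11 = 105.1 kN·m.

M_P = 105.1 kN·m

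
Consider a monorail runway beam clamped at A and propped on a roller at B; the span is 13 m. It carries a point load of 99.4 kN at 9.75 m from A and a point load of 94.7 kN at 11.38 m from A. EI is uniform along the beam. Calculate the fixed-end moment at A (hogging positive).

Release the roller at B. Primary structure: cantilever fixed at A.
Primary-structure tip deflection at B by superposition:
  point load 99.4 at a = 9.75: Pa²(3L − a)/(6EI) = 46065/EI
  point load 94.7 at a = 11.38: Pa²(3L − a)/(6EI) = 56456/EI
  δ_0 = 102520/EI
Flexibility coefficient — unit upward force at B: δ_{BB} = L³/(3EI) = 732.3/EI.
The prop prevents deflection at B: R_B = δ_0/δ_{BB} = 102520/732.3 = 140 kN.
Moment equilibrium about A: M_A = Σ(load moments about A) − R_B·L = 2047 − 140×13 = 226.9 kN·m.

M_A = 226.9 kN·m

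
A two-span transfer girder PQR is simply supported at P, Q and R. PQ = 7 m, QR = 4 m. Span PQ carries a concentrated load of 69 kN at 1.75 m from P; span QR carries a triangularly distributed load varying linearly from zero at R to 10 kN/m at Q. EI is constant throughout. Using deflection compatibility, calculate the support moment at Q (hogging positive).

Take M_Q as the redundant. Released structure: two simple spans PQ and QR with a hinge at Q.
End slopes at the hinge Q, treating each span as simply supported:
  span PQ: point load 69 at a = 1.75: Pab(L + a)/(6LEI) = 132.1/EI
  span QR: triangular load, peak 10: w₀L³/(45EI) = 14.22/EI
  relative rotation θ_0 = (132.1 + 14.22)/EI = 146.3/EI
A unit hogging moment at Q produces rotation L₁/(3EI) + L₂/(3EI) = 3.667/EI.
Compatibility: M_Q·(L₁+L₂)/(3EI) = θ_0, giving M_Q = 39.9 kN·m (hogging).

M_Q = 39.9 kN·m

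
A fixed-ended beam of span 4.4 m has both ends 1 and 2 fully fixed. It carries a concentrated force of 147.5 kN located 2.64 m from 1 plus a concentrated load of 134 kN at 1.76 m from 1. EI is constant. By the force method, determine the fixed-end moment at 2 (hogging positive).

Take the two fixed-end moments M_1, M_2 as redundants; the released structure is the simple span 12.
End rotations of the released simple span under the applied load (×1/EI):
  at 1: point load 147.5 at a = 2.64: Pab(L + b)/(6LEI) = 159.9/EI
  at 2: point load 147.5 at a = 2.64: Pab(L + a)/(6LEI) = 182.8/EI
  at 1: point load 134 at a = 1.76: Pab(L + b)/(6LEI) = 166/EI
  at 2: point load 134 at a = 1.76: Pab(L + a)/(6LEI) = 145.3/EI
  θ_10 = 325.9/EI,  θ_20 = 328/EI
Flexibility coefficients: a unit moment at one end gives L/(3EI) there and L/(6EI) at the far end, so f₁₁ = f₂₂ = 1.467/EI and f₁₂ = f₂₁ = 0.7333/EI.
Compatibility — zero rotation at each built-in end:
  1.467 M_1 + 0.7333 M_2 = 325.9
  0.7333 M_1 + 1.467 M_2 = 328
Solving the pair gives M_1 = 147.2 kN·m and M_2 = 150.1 kN·m (hogging).

M_2 = 150.1 kN·m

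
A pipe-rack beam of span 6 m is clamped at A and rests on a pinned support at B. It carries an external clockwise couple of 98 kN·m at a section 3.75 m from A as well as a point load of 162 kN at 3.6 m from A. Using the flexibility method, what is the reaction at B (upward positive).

R_B = 91.04 kN

Choose R_B as the redundant. The primary structure is the cantilever fixed at A.
Primary-structure tip deflection at B by superposition:
  clockwise couple 98 at a = 3.75: M₀a(2L − a)/(2EI) = 1516/EI
  point load 162 at a = 3.6: Pa²(3L − a)/(6EI) = 5039/EI
  δ_0 = 6555/EI
Flexibility coefficient — unit upward force at B: δ_{BB} = L³/(3EI) = 72/EI.
Compatibility at B: δ_0 − R_B·δ_{BB} = 0, so R_B = 6555/72 = 91.04 kN.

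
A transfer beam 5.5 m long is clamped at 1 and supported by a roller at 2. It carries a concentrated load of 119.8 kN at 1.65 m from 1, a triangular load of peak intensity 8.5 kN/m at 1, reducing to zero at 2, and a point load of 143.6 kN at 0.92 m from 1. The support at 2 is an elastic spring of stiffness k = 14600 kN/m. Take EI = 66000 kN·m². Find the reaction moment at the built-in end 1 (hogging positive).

Remove the prop at 2; the released (primary) structure is a cantilever built in at 1.
Deflection at 2 on the released cantilever, summing each load's contribution:
  point load 119.8 at a = 1.65: Pa²(3L − a)/(6EI) = 807.2/EI
  triangular load, peak 8.5 at the fixed end: w₀L⁴/(30EI) = 259.3/EI
  point load 143.6 at a = 0.92: Pa²(3L − a)/(6EI) = 315.6/EI
  δ_0 = 1382/EI
Flexibility coefficient — unit upward force at 2: δ_{22} = L³/(3EI) = 55.46/EI.
With EI = 66000 kN·m²: δ_0 = 0.020941 m and δ_{22} = 0.00084 m/kN.
Compatibility — the spring shortens by R_2/k under the reaction it provides: δ_0 − R_2·δ_{22} = R_2/k. With 1/k = 0.000068 m/kN, R_2 = δ_0 / (δ_{22} + 1/k) = 0.020941 / (0.00084 + 0.000068) = 23.04 kN.
Moment equilibrium about 1: M_1 = Σ(load moments about 1) − R_2·L = 372.6 − 23.04×5.5 = 245.9 kN·m.

M_1 = 245.9 kN·m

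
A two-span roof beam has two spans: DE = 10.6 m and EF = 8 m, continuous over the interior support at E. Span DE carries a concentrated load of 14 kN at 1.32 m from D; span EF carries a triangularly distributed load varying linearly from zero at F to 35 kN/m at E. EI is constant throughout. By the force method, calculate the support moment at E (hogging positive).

Take M_E as the redundant. Released structure: two simple spans DE and EF with a hinge at E.
Discontinuity in slope at E on the released structure — sum the simple-span end rotations:
  span DE: point load 14 at a = 1.32: Pab(L + a)/(6LEI) = 32.14/EI
  span EF: triangular load, peak 35: w₀L³/(45EI) = 398.2/EI
  relative rotation θ_0 = (32.14 + 398.2)/EI = 430.4/EI
A unit hogging moment at E produces rotation L₁/(3EI) + L₂/(3EI) = 6.2/EI.
Compatibility: M_E·(L₁+L₂)/(3EI) = θ_0, giving M_E = 69.41 kN·m (hogging).

M_E = 69.41 kN·m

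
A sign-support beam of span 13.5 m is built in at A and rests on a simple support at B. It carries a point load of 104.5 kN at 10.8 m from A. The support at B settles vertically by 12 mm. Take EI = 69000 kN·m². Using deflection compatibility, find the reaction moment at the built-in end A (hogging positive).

Remove the prop at B; the released (primary) structure is a cantilever built in at A.
Deflection at B on the released cantilever, summing each load's contribution:
  point load 104.5 at a = 10.8: Pa²(3L − a)/(6EI) = 60335/EI
Flexibility coefficient — unit upward force at B: δ_{BB} = L³/(3EI) = 820.1/EI.
With EI = 69000 kN·m²: δ_0 = 0.87442 m and δ_{BB} = 0.011886 m/kN.
Compatibility — the beam at B must follow the support down by 0.012 m: δ_0 − R_B·δ_{BB} = 0.012, so R_B = (0.87442 − 0.012)/0.011886 = 72.56 kN.
Moment equilibrium about A: M_A = Σ(load moments about A) − R_B·L = 1129 − 72.56×13.5 = 149.1 kN·m.

M_A = 149.1 kN·m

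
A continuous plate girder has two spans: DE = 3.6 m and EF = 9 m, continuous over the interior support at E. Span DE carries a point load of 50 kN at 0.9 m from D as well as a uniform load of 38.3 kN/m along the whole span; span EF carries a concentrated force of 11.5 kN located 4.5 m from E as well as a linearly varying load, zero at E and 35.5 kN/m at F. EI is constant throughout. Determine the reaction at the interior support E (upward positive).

R_E = 201.7 kN

Release continuity at E by inserting a hinge; the redundant is the internal moment M_E. The primary structure is two simply-supported spans DE and EF.
Discontinuity in slope at E on the released structure — sum the simple-span end rotations:
  span DE: point load 50 at a = 0.9: Pab(L + a)/(6LEI) = 25.31/EI
  span DE: UDL 38.3: wL³/(24EI) = 74.46/EI
  span EF: point load 11.5 at a = 4.5: Pab(L + b)/(6LEI) = 58.22/EI
  span EF: triangular load, peak 35.5: 7w₀L³/(360EI) = 503.2/EI
  relative rotation θ_0 = (99.77 + 561.4)/EI = 661.2/EI
A unit hogging moment at E produces rotation L₁/(3EI) + L₂/(3EI) = 4.2/EI.
Compatibility: M_E·(L₁+L₂)/(3EI) = θ_0, giving M_E = 157.4 kN·m (hogging).
Span DE, ΣM about D with M_E applied at E: R_E^{DE}·3.6 = 293.2 + 157.4, so R_E^{DE} = 125.2 kN and R_D = 187.9 − 125.2 = 62.71 kN.
Span EF, ΣM about F: R_E^{EF}·9 = 531 + 157.4, so R_E^{EF} = 76.49 kN and R_F = 171.2 − 76.49 = 94.76 kN.
R_E = 125.2 + 76.49 = 201.7 kN.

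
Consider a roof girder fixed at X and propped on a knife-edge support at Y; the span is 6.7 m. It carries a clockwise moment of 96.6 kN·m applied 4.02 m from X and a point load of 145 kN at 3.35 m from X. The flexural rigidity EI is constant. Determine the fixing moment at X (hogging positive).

M_X = 157 kN·m

Release the roller at Y. Primary structure: cantilever fixed at X.
Primary-structure tip deflection at Y by superposition:
  clockwise couple 96.6 at a = 4.02: M₀a(2L − a)/(2EI) = 1821/EI
  point load 145 at a = 3.35: Pa²(3L − a)/(6EI) = 4543/EI
  δ_0 = 6364/EI
Tip deflection under a unit load at Y: L³/(3EI) = 100.3/EI.
Compatibility at Y: δ_0 − R_Y·δ_{YY} = 0, so R_Y = 6364/100.3 = 63.48 kN.
Moment equilibrium about X: M_X = Σ(load moments about X) − R_Y·L = 582.4 − 63.48×6.7 = 157 kN·m.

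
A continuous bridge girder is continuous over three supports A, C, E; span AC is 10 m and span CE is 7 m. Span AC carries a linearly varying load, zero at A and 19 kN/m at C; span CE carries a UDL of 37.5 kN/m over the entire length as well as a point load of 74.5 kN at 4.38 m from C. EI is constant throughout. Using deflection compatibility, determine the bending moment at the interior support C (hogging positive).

Insert a hinge at C; M_C is the redundant, and each span becomes simply supported.
Rotations at C on the released spans (each span's end-slope, ×1/EI):
  span AC: triangular load, peak 19: w₀L³/(45EI) = 422.2/EI
  span CE: UDL 37.5: wL³/(24EI) = 535.9/EI
  span CE: point load 74.5 at a = 4.38: Pab(L + b)/(6LEI) = 195.8/EI
  relative rotation θ_0 = (422.2 + 731.8)/EI = 1154/EI
A unit hogging moment at C produces rotation L₁/(3EI) + L₂/(3EI) = 5.667/EI.
Compatibility: M_C·(L₁+L₂)/(3EI) = θ_0, giving M_C = 203.6 kN·m (hogging).

M_C = 203.6 kN·m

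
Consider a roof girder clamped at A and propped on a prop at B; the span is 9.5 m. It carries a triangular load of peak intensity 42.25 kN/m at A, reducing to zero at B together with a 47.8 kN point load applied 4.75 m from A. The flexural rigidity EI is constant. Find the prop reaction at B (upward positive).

R_B = 55.08 kN

Take the reaction at B as the redundant and release it; the primary structure is a cantilever fixed at A.
Free-end deflection of the primary structure under the applied loading (downward +):
  triangular load, peak 42.25 at the fixed end: w₀L⁴/(30EI) = 11471/EI
  point load 47.8 at a = 4.75: Pa²(3L − a)/(6EI) = 4269/EI
  δ_0 = 15740/EI
Flexibility coefficient — unit upward force at B: δ_{BB} = L³/(3EI) = 285.8/EI.
The prop prevents deflection at B: R_B = δ_0/δ_{BB} = 15740/285.8 = 55.08 kN.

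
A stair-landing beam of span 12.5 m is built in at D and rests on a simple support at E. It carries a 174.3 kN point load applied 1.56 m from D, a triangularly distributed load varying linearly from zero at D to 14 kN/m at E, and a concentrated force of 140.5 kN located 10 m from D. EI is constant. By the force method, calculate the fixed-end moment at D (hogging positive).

M_D = 519.3 kN·m

Take the reaction at E as the redundant and release it; the primary structure is a cantilever fixed at D.
Deflection at E on the released cantilever, summing each load's contribution:
  point load 174.3 at a = 1.56: Pa²(3L − a)/(6EI) = 2541/EI
  triangular load, peak 14 at the free end: 11w₀L⁴/(120EI) = 31331/EI
  point load 140.5 at a = 10: Pa²(3L − a)/(6EI) = 64396/EI
  δ_0 = 98268/EI
Tip deflection under a unit load at E: L³/(3EI) = 651/EI.
The prop prevents deflection at E: R_E = δ_0/δ_{EE} = 98268/651 = 150.9 kN.
Moment equilibrium about D: M_D = Σ(load moments about D) − R_E·L = 2406 − 150.9×12.5 = 519.3 kN·m.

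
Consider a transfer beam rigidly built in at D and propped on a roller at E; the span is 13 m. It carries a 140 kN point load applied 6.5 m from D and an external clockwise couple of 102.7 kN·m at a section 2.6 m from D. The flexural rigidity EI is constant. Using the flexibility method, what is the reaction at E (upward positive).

R_E = 48.02 kN

Choose R_E as the redundant. The primary structure is the cantilever fixed at D.
Free-end deflection of the primary structure under the applied loading (downward +):
  point load 140 at a = 6.5: Pa²(3L − a)/(6EI) = 32040/EI
  clockwise couple 102.7 at a = 2.6: M₀a(2L − a)/(2EI) = 3124/EI
  δ_0 = 35164/EI
Tip deflection under a unit load at E: L³/(3EI) = 732.3/EI.
The prop prevents deflection at E: R_E = δ_0/δ_{EE} = 35164/732.3 = 48.02 kN.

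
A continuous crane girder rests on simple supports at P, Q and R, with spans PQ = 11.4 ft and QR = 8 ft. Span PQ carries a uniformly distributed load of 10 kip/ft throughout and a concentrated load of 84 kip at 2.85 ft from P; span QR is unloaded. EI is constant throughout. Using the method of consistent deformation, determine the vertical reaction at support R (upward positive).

R_R = -20.18 kip

Insert a hinge at Q; M_Q is the redundant, and each span becomes simply supported.
Discontinuity in slope at Q on the released structure — sum the simple-span end rotations:
  span PQ: UDL 10: wL³/(24EI) = 617.3/EI
  span PQ: point load 84 at a = 2.85: Pab(L + a)/(6LEI) = 426.4/EI
  relative rotation θ_0 = (1044 + 0)/EI = 1044/EI
A unit hogging moment at Q produces rotation L₁/(3EI) + L₂/(3EI) = 6.467/EI.
Compatibility: M_Q·(L₁+L₂)/(3EI) = θ_0, giving M_Q = 161.4 kip·ft (hogging).
Span QR, ΣM about R: R_Q^{QR}·8 = 0 + 161.4, so R_Q^{QR} = 20.18 kip and R_R = 0 − 20.18 = -20.18 kip.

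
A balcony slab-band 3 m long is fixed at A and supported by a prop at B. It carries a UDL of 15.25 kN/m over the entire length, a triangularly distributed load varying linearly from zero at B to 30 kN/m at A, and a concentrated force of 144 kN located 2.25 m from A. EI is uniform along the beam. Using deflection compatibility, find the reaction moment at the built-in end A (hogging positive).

Release the roller at B. Primary structure: cantilever fixed at A.
Downward deflection at the released point B due to the loads:
  UDL 15.25: wL⁴/(8EI) = 154.4/EI
  triangular load, peak 30 at the fixed end: w₀L⁴/(30EI) = 81/EI
  point load 144 at a = 2.25: Pa²(3L − a)/(6EI) = 820.1/EI
  δ_0 = 1056/EI
Flexibility coefficient — unit upward force at B: δ_{BB} = L³/(3EI) = 9/EI.
Compatibility at B: δ_0 − R_B·δ_{BB} = 0, so R_B = 1056/9 = 117.3 kN.
Moment equilibrium about A: M_A = Σ(load moments about A) − R_B·L = 437.6 − 117.3×3 = 85.78 kN·m.

M_A = 85.78 kN·m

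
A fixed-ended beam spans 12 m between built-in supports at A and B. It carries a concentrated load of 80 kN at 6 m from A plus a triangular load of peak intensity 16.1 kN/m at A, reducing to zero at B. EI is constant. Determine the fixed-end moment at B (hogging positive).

Take the two fixed-end moments M_A, M_B as redundants; the released structure is the simple span AB.
End rotations of the released simple span under the applied load (×1/EI):
  at A: point load 80 at a = 6: Pab(L + b)/(6LEI) = 720/EI
  at B: point load 80 at a = 6: Pab(L + a)/(6LEI) = 720/EI
  at A: triangular load, peak 16.1: w₀L³/(45EI) = 618.2/EI
  at B: triangular load, peak 16.1: 7w₀L³/(360EI) = 541/EI
  θ_A0 = 1338/EI,  θ_B0 = 1261/EI
Flexibility coefficients: a unit moment at one end gives L/(3EI) there and L/(6EI) at the far end, so f₁₁ = f₂₂ = 4/EI and f₁₂ = f₂₁ = 2/EI.
Compatibility — zero rotation at each built-in end:
  4 M_A + 2 M_B = 1338
  2 M_A + 4 M_B = 1261
Solving the pair gives M_A = 235.9 kN·m and M_B = 197.3 kN·m (hogging).

M_B = 197.3 kN·m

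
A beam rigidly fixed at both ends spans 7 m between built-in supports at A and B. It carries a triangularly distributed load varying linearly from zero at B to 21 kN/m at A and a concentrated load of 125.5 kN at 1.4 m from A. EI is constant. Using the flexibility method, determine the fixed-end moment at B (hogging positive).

Release both end moments; the primary structure is a simply-supported span AB with redundants M_A and M_B.
End rotations of the released simple span under the applied load (×1/EI):
  at A: triangular load, peak 21: w₀L³/(45EI) = 160.1/EI
  at B: triangular load, peak 21: 7w₀L³/(360EI) = 140.1/EI
  at A: point load 125.5 at a = 1.4: Pab(L + b)/(6LEI) = 295.2/EI
  at B: point load 125.5 at a = 1.4: Pab(L + a)/(6LEI) = 196.8/EI
  θ_A0 = 455.2/EI,  θ_B0 = 336.8/EI
Flexibility coefficients: a unit moment at one end gives L/(3EI) there and L/(6EI) at the far end, so f₁₁ = f₂₂ = 2.333/EI and f₁₂ = f₂₁ = 1.167/EI.
Compatibility — zero rotation at each built-in end:
  2.333 M_A + 1.167 M_B = 455.2
  1.167 M_A + 2.333 M_B = 336.8
Solving the pair gives M_A = 163.9 kN·m and M_B = 62.41 kN·m (hogging).

M_B = 62.41 kN·m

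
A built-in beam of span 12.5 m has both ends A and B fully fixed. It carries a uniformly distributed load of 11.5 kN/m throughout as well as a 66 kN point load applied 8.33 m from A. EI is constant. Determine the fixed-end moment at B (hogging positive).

Release both end moments; the primary structure is a simply-supported span AB with redundants M_A and M_B.
Simple-span end rotations at A and B under the given loads:
  at A: UDL 11.5: wL³/(24EI) = 935.9/EI
  at B: UDL 11.5: wL³/(24EI) = 935.9/EI
  at A: point load 66 at a = 8.33: Pab(L + b)/(6LEI) = 509.6/EI
  at B: point load 66 at a = 8.33: Pab(L + a)/(6LEI) = 636.7/EI
  θ_A0 = 1445/EI,  θ_B0 = 1573/EI
Flexibility coefficients: a unit moment at one end gives L/(3EI) there and L/(6EI) at the far end, so f₁₁ = f₂₂ = 4.167/EI and f₁₂ = f₂₁ = 2.083/EI.
Compatibility — zero rotation at each built-in end:
  4.167 M_A + 2.083 M_B = 1445
  2.083 M_A + 4.167 M_B = 1573
Solving the pair gives M_A = 210.9 kN·m and M_B = 272 kN·m (hogging).

M_B = 272 kN·m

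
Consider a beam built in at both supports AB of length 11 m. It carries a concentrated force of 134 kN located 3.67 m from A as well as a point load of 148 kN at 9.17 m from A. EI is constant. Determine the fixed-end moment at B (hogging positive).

Take the two fixed-end moments M_A, M_B as redundants; the released structure is the simple span AB.
On the primary (simply-supported) span, the end slopes from the loading are:
  at A: point load 134 at a = 3.67: Pab(L + b)/(6LEI) = 1001/EI
  at B: point load 134 at a = 3.67: Pab(L + a)/(6LEI) = 801.2/EI
  at A: point load 148 at a = 9.17: Pab(L + b)/(6LEI) = 482.8/EI
  at B: point load 148 at a = 9.17: Pab(L + a)/(6LEI) = 759/EI
  θ_A0 = 1484/EI,  θ_B0 = 1560/EI
Flexibility coefficients: a unit moment at one end gives L/(3EI) there and L/(6EI) at the far end, so f₁₁ = f₂₂ = 3.667/EI and f₁₂ = f₂₁ = 1.833/EI.
Compatibility — zero rotation at each built-in end:
  3.667 M_A + 1.833 M_B = 1484
  1.833 M_A + 3.667 M_B = 1560
Solving the pair gives M_A = 255.9 kN·m and M_B = 297.6 kN·m (hogging).

M_B = 297.6 kN·m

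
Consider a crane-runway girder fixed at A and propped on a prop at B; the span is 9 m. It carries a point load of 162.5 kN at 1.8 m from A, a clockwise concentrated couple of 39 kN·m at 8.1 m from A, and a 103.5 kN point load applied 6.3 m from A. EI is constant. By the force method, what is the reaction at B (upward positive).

Remove the prop at B; the released (primary) structure is a cantilever built in at A.
Downward deflection at the released point B due to the loads:
  point load 162.5 at a = 1.8: Pa²(3L − a)/(6EI) = 2211/EI
  clockwise couple 39 at a = 8.1: M₀a(2L − a)/(2EI) = 1564/EI
  point load 103.5 at a = 6.3: Pa²(3L − a)/(6EI) = 14172/EI
  δ_0 = 17947/EI
Tip deflection under a unit load at B: L³/(3EI) = 243/EI.
The prop prevents deflection at B: R_B = δ_0/δ_{BB} = 17947/243 = 73.86 kN.

R_B = 73.86 kN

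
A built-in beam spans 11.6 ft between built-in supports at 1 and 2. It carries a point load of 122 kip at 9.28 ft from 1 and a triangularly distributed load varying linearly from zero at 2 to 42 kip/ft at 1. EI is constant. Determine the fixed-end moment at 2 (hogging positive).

Take the two fixed-end moments M_1, M_2 as redundants; the released structure is the simple span 12.
End rotations of the released simple span under the applied load (×1/EI):
  at 1: point load 122 at a = 9.28: Pab(L + b)/(6LEI) = 525.3/EI
  at 2: point load 122 at a = 9.28: Pab(L + a)/(6LEI) = 788/EI
  at 1: triangular load, peak 42: w₀L³/(45EI) = 1457/EI
  at 2: triangular load, peak 42: 7w₀L³/(360EI) = 1275/EI
  θ_10 = 1982/EI,  θ_20 = 2063/EI
Flexibility coefficients: a unit moment at one end gives L/(3EI) there and L/(6EI) at the far end, so f₁₁ = f₂₂ = 3.867/EI and f₁₂ = f₂₁ = 1.933/EI.
Compatibility — zero rotation at each built-in end:
  3.867 M_1 + 1.933 M_2 = 1982
  1.933 M_1 + 3.867 M_2 = 2063
Solving the pair gives M_1 = 327.9 kip·ft and M_2 = 369.5 kip·ft (hogging).

M_2 = 369.5 kip·ft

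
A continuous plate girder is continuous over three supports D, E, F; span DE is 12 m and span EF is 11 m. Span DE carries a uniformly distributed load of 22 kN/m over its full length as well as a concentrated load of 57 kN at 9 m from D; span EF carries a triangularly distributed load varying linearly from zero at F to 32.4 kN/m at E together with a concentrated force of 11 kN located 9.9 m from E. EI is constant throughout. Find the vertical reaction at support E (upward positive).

R_E = 363.1 kN

Release continuity at E by inserting a hinge; the redundant is the internal moment M_E. The primary structure is two simply-supported spans DE and EF.
Discontinuity in slope at E on the released structure — sum the simple-span end rotations:
  span DE: UDL 22: wL³/(24EI) = 1584/EI
  span DE: point load 57 at a = 9: Pab(L + a)/(6LEI) = 448.9/EI
  span EF: triangular load, peak 32.4: w₀L³/(45EI) = 958.3/EI
  span EF: point load 11 at a = 9.9: Pab(L + b)/(6LEI) = 21.96/EI
  relative rotation θ_0 = (2033 + 980.3)/EI = 3013/EI
A unit hogging moment at E produces rotation L₁/(3EI) + L₂/(3EI) = 7.667/EI.
Compatibility: M_E·(L₁+L₂)/(3EI) = θ_0, giving M_E = 393 kN·m (hogging).
Span DE, ΣM about D with M_E applied at E: R_E^{DE}·12 = 2097 + 393, so R_E^{DE} = 207.5 kN and R_D = 321 − 207.5 = 113.5 kN.
Span EF, ΣM about F: R_E^{EF}·11 = 1319 + 393, so R_E^{EF} = 155.6 kN and R_F = 189.2 − 155.6 = 33.57 kN.
R_E = 207.5 + 155.6 = 363.1 kN.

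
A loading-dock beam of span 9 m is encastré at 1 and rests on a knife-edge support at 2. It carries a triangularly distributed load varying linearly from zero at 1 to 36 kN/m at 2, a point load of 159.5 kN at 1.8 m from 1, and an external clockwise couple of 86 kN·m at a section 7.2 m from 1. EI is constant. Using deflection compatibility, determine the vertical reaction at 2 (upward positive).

R_2 = 111.8 kN

Remove the prop at 2; the released (primary) structure is a cantilever built in at 1.
Deflection at 2 on the released cantilever, summing each load's contribution:
  triangular load, peak 36 at the free end: 11w₀L⁴/(120EI) = 21651/EI
  point load 159.5 at a = 1.8: Pa²(3L − a)/(6EI) = 2170/EI
  clockwise couple 86 at a = 7.2: M₀a(2L − a)/(2EI) = 3344/EI
  δ_0 = 27165/EI
Tip deflection under a unit load at 2: L³/(3EI) = 243/EI.
The prop prevents deflection at 2: R_2 = δ_0/δ_{22} = 27165/243 = 111.8 kN.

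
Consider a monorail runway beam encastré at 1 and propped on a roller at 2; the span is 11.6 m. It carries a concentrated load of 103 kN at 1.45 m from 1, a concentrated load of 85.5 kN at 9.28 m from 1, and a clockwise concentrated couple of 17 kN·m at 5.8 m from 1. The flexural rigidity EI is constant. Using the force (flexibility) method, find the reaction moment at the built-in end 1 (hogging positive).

M_1 = 215.6 kN·m

Take the reaction at 2 as the redundant and release it; the primary structure is a cantilever fixed at 1.
Primary-structure tip deflection at 2 by superposition:
  point load 103 at a = 1.45: Pa²(3L − a)/(6EI) = 1204/EI
  point load 85.5 at a = 9.28: Pa²(3L − a)/(6EI) = 31318/EI
  clockwise couple 17 at a = 5.8: M₀a(2L − a)/(2EI) = 857.8/EI
  δ_0 = 33379/EI
Flexibility coefficient — unit upward force at 2: δ_{22} = L³/(3EI) = 520.3/EI.
Compatibility at 2: δ_0 − R_2·δ_{22} = 0, so R_2 = 33379/520.3 = 64.15 kN.
Moment equilibrium about 1: M_1 = Σ(load moments about 1) − R_2·L = 959.8 − 64.15×11.6 = 215.6 kN·m.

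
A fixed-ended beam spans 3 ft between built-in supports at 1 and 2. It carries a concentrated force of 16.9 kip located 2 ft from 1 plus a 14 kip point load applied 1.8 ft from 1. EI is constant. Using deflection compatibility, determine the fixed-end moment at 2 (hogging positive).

M_2 = 13.56 kip·ft

Take the two fixed-end moments M_1, M_2 as redundants; the released structure is the simple span 12.
On the primary (simply-supported) span, the end slopes from the loading are:
  at 1: point load 16.9 at a = 2: Pab(L + b)/(6LEI) = 7.511/EI
  at 2: point load 16.9 at a = 2: Pab(L + a)/(6LEI) = 9.389/EI
  at 1: point load 14 at a = 1.8: Pab(L + b)/(6LEI) = 7.056/EI
  at 2: point load 14 at a = 1.8: Pab(L + a)/(6LEI) = 8.064/EI
  θ_10 = 14.57/EI,  θ_20 = 17.45/EI
Flexibility coefficients: a unit moment at one end gives L/(3EI) there and L/(6EI) at the far end, so f₁₁ = f₂₂ = 1/EI and f₁₂ = f₂₁ = 0.5/EI.
Compatibility — zero rotation at each built-in end:
  1 M_1 + 0.5 M_2 = 14.57
  0.5 M_1 + 1 M_2 = 17.45
Solving the pair gives M_1 = 7.788 kip·ft and M_2 = 13.56 kip·ft (hogging).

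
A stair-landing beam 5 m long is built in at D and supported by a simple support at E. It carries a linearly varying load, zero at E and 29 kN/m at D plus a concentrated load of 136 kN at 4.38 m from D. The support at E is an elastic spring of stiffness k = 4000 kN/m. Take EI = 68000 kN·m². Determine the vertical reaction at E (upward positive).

R_E = 89.02 kN

Remove the prop at E; the released (primary) structure is a cantilever built in at D.
Free-end deflection of the primary structure under the applied loading (downward +):
  triangular load, peak 29 at the fixed end: w₀L⁴/(30EI) = 604.2/EI
  point load 136 at a = 4.38: Pa²(3L − a)/(6EI) = 4618/EI
  δ_0 = 5222/EI
Tip deflection under a unit load at E: L³/(3EI) = 41.67/EI.
With EI = 68000 kN·m²: δ_0 = 0.076798 m and δ_{EE} = 0.000613 m/kN.
Compatibility — the spring shortens by R_E/k under the reaction it provides: δ_0 − R_E·δ_{EE} = R_E/k. With 1/k = 0.00025 m/kN, R_E = δ_0 / (δ_{EE} + 1/k) = 0.076798 / (0.000613 + 0.00025) = 89.02 kN.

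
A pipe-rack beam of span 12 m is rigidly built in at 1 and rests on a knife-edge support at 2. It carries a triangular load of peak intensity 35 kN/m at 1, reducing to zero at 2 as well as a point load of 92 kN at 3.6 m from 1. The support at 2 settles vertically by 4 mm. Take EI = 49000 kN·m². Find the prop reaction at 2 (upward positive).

R_2 = 52.84 kN

Choose R_2 as the redundant. The primary structure is the cantilever fixed at 1.
Primary-structure tip deflection at 2 by superposition:
  triangular load, peak 35 at the fixed end: w₀L⁴/(30EI) = 24192/EI
  point load 92 at a = 3.6: Pa²(3L − a)/(6EI) = 6439/EI
  δ_0 = 30631/EI
Tip deflection under a unit load at 2: L³/(3EI) = 576/EI.
With EI = 49000 kN·m²: δ_0 = 0.62511 m and δ_{22} = 0.011755 m/kN.
Compatibility — the beam at 2 must follow the support down by 0.004 m: δ_0 − R_2·δ_{22} = 0.004, so R_2 = (0.62511 − 0.004)/0.011755 = 52.84 kN.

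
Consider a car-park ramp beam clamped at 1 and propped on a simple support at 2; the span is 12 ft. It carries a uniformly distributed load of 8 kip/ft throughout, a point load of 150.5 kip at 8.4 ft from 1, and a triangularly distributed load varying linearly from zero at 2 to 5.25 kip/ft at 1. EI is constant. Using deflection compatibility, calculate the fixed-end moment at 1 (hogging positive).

M_1 = 440.9 kip·ft

Release the roller at 2. Primary structure: cantilever fixed at 1.
Primary-structure tip deflection at 2 by superposition:
  UDL 8: wL⁴/(8EI) = 20736/EI
  point load 150.5 at a = 8.4: Pa²(3L − a)/(6EI) = 48849/EI
  triangular load, peak 5.25 at the fixed end: w₀L⁴/(30EI) = 3629/EI
  δ_0 = 73213/EI
Tip deflection under a unit load at 2: L³/(3EI) = 576/EI.
Compatibility at 2: δ_0 − R_2·δ_{22} = 0, so R_2 = 73213/576 = 127.1 kip.
Moment equilibrium about 1: M_1 = Σ(load moments about 1) − R_2·L = 1966 − 127.1×12 = 440.9 kip·ft.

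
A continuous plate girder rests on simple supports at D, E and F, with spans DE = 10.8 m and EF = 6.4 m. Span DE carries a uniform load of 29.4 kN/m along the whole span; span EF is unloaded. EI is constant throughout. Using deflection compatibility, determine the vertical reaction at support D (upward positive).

R_D = 133.8 kN

Release continuity at E by inserting a hinge; the redundant is the internal moment M_E. The primary structure is two simply-supported spans DE and EF.
Discontinuity in slope at E on the released structure — sum the simple-span end rotations:
  span DE: UDL 29.4: wL³/(24EI) = 1543/EI
  relative rotation θ_0 = (1543 + 0)/EI = 1543/EI
A unit hogging moment at E produces rotation L₁/(3EI) + L₂/(3EI) = 5.733/EI.
Slope continuity at E: θ_0 = M_E·5.733/EI, so M_E = 1543/5.733 = 269.2 kN·m (hogging).
Span DE, ΣM about D with M_E applied at E: R_E^{DE}·10.8 = 1715 + 269.2, so R_E^{DE} = 183.7 kN and R_D = 317.5 − 183.7 = 133.8 kN.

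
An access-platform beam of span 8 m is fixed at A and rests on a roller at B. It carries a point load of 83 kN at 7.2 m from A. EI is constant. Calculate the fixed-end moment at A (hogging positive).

M_A = 32.87 kN·m

Release the roller at B. Primary structure: cantilever fixed at A.
Downward deflection at the released point B due to the loads:
  point load 83 at a = 7.2: Pa²(3L − a)/(6EI) = 12048/EI
Tip deflection under a unit load at B: L³/(3EI) = 170.7/EI.
The prop prevents deflection at B: R_B = δ_0/δ_{BB} = 12048/170.7 = 70.59 kN.
Moment equilibrium about A: M_A = Σ(load moments about A) − R_B·L = 597.6 − 70.59×8 = 32.87 kN·m.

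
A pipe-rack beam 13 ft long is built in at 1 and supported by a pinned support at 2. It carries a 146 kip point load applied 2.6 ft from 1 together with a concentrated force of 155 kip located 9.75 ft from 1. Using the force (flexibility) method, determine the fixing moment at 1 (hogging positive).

M_1 = 509.4 kip·ft

Release the roller at 2. Primary structure: cantilever fixed at 1.
Downward deflection at the released point 2 due to the loads:
  point load 146 at a = 2.6: Pa²(3L − a)/(6EI) = 5988/EI
  point load 155 at a = 9.75: Pa²(3L − a)/(6EI) = 71832/EI
  δ_0 = 77819/EI
Tip deflection under a unit load at 2: L³/(3EI) = 732.3/EI.
Compatibility at 2: δ_0 − R_2·δ_{22} = 0, so R_2 = 77819/732.3 = 106.3 kip.
Moment equilibrium about 1: M_1 = Σ(load moments about 1) − R_2·L = 1891 − 106.3×13 = 509.4 kip·ft.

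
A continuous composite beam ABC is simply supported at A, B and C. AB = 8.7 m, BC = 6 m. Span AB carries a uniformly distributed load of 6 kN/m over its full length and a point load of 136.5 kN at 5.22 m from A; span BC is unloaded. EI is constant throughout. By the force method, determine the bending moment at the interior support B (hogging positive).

M_B = 168.5 kN·m

Insert a hinge at B; M_B is the redundant, and each span becomes simply supported.
Discontinuity in slope at B on the released structure — sum the simple-span end rotations:
  span AB: UDL 6: wL³/(24EI) = 164.6/EI
  span AB: point load 136.5 at a = 5.22: Pab(L + a)/(6LEI) = 661.2/EI
  relative rotation θ_0 = (825.9 + 0)/EI = 825.9/EI
A unit hogging moment at B produces rotation L₁/(3EI) + L₂/(3EI) = 4.9/EI.
Compatibility: M_B·(L₁+L₂)/(3EI) = θ_0, giving M_B = 168.5 kN·m (hogging).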